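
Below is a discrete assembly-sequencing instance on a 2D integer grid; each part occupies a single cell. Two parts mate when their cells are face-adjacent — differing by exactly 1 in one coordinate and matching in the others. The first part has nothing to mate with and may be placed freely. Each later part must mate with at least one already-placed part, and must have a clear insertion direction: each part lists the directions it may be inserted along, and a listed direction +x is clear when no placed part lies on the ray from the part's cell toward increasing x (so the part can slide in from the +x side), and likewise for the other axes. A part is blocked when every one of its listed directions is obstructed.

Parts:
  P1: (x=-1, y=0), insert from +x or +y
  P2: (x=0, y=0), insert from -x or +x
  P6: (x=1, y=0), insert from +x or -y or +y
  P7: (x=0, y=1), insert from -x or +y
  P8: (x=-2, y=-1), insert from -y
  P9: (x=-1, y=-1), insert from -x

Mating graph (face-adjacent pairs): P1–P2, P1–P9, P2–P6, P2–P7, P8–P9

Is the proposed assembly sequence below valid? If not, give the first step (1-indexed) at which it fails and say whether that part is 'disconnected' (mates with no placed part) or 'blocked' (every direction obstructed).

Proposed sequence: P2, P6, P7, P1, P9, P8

1. P2@(0, 0) [-x clear] — {P2}
2. P6@(1, 0) [+x clear] — {P2, P6}
3. P7@(0, 1) [-x clear] — {P2, P6, P7}
4. P1@(-1, 0) [+y clear] — {P1, P2, P6, P7}
5. P9@(-1, -1) [-x clear] — {P1, P2, P6, P7, P9}
6. P8@(-2, -1) [-y clear] — {P1, P2, P6, P7, P8, P9}

Valid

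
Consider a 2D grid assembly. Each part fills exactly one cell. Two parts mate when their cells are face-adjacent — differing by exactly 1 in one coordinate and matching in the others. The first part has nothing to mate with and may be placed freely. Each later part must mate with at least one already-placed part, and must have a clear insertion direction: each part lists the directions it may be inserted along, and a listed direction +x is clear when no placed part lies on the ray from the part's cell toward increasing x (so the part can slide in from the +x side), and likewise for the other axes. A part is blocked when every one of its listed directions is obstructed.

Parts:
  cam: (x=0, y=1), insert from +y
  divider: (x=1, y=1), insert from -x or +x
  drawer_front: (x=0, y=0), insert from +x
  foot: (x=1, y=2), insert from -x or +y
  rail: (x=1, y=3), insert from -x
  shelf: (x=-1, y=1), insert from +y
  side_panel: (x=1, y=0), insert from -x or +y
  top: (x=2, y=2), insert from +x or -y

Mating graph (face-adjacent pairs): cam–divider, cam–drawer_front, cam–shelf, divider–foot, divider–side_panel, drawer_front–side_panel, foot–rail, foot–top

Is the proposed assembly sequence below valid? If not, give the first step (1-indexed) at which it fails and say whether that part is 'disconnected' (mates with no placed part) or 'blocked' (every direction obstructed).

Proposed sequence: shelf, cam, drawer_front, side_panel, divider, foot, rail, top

Valid

1. shelf@(-1, 1) [+y clear] — {shelf}
2. cam@(0, 1) [+y clear] — {cam, shelf}
3. drawer_front@(0, 0) [+x clear] — {cam, drawer_front, shelf}
4. side_panel@(1, 0) [+y clear] — {cam, drawer_front, shelf, side_panel}
5. divider@(1, 1) [+x clear] — {cam, divider, drawer_front, shelf, side_panel}
6. foot@(1, 2) [-x clear] — {cam, divider, drawer_front, foot, shelf, side_panel}
7. rail@(1, 3) [-x clear] — {cam, divider, drawer_front, foot, rail, shelf, side_panel}
8. top@(2, 2) [+x clear] — {cam, divider, drawer_front, foot, rail, shelf, side_panel, top}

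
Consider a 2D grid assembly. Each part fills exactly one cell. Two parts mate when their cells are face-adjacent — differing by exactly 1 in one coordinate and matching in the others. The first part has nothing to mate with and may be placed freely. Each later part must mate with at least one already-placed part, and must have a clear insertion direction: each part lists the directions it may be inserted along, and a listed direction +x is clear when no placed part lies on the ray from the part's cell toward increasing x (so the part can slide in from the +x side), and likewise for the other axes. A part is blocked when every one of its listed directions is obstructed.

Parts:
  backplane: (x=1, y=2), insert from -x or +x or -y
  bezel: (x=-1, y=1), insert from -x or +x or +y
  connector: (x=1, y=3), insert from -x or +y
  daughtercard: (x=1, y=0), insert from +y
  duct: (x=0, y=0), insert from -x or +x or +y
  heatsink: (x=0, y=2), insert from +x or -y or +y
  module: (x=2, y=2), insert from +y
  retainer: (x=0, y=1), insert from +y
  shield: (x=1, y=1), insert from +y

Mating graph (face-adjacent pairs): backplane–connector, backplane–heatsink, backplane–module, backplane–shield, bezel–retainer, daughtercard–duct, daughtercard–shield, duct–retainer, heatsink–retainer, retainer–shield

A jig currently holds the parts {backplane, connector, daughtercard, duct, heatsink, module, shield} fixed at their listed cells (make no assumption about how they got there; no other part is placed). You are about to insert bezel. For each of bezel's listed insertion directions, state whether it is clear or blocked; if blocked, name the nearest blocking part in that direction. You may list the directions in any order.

+x: blocked by shield; +y: clear; -x: clear

-x: ray from bezel(-1, 1) has no placed part ⇒ clear
+x: nearest on ray is shield@(1, 1) ⇒ blocked
+y: ray from bezel(-1, 1) has no placed part ⇒ clear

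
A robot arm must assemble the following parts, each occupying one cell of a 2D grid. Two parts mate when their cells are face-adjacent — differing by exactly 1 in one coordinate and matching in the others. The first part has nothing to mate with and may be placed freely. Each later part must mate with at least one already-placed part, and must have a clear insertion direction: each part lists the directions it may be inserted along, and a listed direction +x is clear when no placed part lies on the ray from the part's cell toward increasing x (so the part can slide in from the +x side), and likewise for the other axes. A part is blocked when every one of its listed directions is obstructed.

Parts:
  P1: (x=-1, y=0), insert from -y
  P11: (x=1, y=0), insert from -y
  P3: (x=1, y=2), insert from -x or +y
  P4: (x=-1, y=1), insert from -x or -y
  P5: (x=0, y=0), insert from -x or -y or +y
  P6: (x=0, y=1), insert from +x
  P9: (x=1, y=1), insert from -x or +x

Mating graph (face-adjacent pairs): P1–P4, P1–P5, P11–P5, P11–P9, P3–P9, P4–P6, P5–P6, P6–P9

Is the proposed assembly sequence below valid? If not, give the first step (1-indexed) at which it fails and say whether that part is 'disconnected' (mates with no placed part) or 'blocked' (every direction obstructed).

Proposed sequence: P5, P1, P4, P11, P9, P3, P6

1. P5@(0, 0) [-x clear] — {P5}
2. P1@(-1, 0) [-y clear] — {P1, P5}
3. P4@(-1, 1) [-x clear] — {P1, P4, P5}
4. P11@(1, 0) [-y clear] — {P1, P11, P4, P5}
5. P9@(1, 1) [+x clear] — {P1, P11, P4, P5, P9}
6. P3@(1, 2) [-x clear] — {P1, P11, P3, P4, P5, P9}
7. P6@(0, 1) — +x all obstructed ⇒ blocked

Invalid at step 7 (blocked)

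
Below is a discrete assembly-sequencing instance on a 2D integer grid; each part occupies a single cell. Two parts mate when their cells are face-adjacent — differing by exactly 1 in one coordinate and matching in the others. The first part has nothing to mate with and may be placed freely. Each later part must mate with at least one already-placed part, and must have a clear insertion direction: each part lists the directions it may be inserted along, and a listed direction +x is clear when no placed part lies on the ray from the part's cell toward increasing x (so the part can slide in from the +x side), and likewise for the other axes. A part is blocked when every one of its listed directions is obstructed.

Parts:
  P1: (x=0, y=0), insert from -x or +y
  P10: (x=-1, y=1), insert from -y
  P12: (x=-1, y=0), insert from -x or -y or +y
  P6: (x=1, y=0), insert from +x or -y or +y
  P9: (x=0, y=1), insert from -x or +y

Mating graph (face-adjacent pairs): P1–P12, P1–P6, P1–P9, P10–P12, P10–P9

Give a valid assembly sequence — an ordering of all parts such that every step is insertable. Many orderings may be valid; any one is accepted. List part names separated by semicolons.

1. P9@(0, 1) [-x clear] — {P9}
2. P10@(-1, 1) [-y clear] — {P10, P9}
3. P1@(0, 0) [-x clear] — {P1, P10, P9}
4. P12@(-1, 0) [-x clear] — {P1, P10, P12, P9}
5. P6@(1, 0) [+x clear] — {P1, P10, P12, P6, P9}

P9; P10; P1; P12; P6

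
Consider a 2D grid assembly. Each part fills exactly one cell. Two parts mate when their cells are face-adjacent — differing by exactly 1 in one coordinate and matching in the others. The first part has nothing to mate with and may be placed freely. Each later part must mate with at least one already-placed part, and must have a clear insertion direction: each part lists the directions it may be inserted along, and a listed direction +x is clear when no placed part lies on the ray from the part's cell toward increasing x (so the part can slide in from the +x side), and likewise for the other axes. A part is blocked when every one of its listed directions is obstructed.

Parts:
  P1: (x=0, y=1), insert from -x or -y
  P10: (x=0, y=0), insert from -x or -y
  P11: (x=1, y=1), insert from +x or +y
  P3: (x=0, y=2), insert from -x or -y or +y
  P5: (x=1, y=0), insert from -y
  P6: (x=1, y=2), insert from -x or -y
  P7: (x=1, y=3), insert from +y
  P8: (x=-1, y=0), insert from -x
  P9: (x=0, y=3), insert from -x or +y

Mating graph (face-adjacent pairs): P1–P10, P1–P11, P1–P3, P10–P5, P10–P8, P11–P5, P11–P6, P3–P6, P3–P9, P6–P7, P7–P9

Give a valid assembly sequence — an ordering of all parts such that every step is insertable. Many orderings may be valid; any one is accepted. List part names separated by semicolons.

1. P11@(1, 1) [+x clear] — {P11}
2. P1@(0, 1) [-x clear] — {P1, P11}
3. P10@(0, 0) [-x clear] — {P1, P10, P11}
4. P8@(-1, 0) [-x clear] — {P1, P10, P11, P8}
5. P6@(1, 2) [-x clear] — {P1, P10, P11, P6, P8}
6. P7@(1, 3) [+y clear] — {P1, P10, P11, P6, P7, P8}
7. P9@(0, 3) [-x clear] — {P1, P10, P11, P6, P7, P8, P9}
8. P3@(0, 2) [-x clear] — {P1, P10, P11, P3, P6, P7, P8, P9}
9. P5@(1, 0) [-y clear] — {P1, P10, P11, P3, P5, P6, P7, P8, P9}

P11; P1; P10; P8; P6; P7; P9; P3; P5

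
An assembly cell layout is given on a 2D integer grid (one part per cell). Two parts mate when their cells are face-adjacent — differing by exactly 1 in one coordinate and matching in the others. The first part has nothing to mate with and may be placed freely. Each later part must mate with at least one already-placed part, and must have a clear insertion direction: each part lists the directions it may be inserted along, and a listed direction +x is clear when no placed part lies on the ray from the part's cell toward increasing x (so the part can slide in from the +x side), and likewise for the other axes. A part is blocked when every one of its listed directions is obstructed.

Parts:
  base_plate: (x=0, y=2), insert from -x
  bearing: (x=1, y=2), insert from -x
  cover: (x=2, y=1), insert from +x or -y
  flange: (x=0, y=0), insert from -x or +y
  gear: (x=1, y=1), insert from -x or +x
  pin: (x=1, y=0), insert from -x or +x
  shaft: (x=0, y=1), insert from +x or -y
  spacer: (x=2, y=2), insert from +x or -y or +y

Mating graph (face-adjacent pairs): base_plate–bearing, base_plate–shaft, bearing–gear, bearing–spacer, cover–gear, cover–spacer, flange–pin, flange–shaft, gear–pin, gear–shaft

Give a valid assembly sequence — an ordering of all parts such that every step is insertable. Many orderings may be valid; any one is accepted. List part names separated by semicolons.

1. pin@(1, 0) [-x clear] — {pin}
2. gear@(1, 1) [-x clear] — {gear, pin}
3. bearing@(1, 2) [-x clear] — {bearing, gear, pin}
4. spacer@(2, 2) [+x clear] — {bearing, gear, pin, spacer}
5. shaft@(0, 1) [-y clear] — {bearing, gear, pin, shaft, spacer}
6. base_plate@(0, 2) [-x clear] — {base_plate, bearing, gear, pin, shaft, spacer}
7. flange@(0, 0) [-x clear] — {base_plate, bearing, flange, gear, pin, shaft, spacer}
8. cover@(2, 1) [+x clear] — {base_plate, bearing, cover, flange, gear, pin, shaft, spacer}

pin; gear; bearing; spacer; shaft; base_plate; flange; cover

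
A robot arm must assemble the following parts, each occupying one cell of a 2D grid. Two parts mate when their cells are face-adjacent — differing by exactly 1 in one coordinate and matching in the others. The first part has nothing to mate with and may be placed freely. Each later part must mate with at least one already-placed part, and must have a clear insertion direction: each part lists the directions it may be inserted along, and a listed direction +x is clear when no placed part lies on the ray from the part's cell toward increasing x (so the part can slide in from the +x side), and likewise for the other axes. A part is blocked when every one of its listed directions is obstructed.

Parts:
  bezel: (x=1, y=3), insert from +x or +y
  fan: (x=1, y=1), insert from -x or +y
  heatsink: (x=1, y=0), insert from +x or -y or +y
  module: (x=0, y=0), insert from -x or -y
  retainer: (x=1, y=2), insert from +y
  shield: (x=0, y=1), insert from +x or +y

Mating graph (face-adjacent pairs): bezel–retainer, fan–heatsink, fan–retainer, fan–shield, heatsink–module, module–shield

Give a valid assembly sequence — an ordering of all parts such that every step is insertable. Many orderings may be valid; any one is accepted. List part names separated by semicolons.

shield; fan; retainer; bezel; heatsink; module

1. shield@(0, 1) [+x clear] — {shield}
2. fan@(1, 1) [+y clear] — {fan, shield}
3. retainer@(1, 2) [+y clear] — {fan, retainer, shield}
4. bezel@(1, 3) [+x clear] — {bezel, fan, retainer, shield}
5. heatsink@(1, 0) [+x clear] — {bezel, fan, heatsink, retainer, shield}
6. module@(0, 0) [-x clear] — {bezel, fan, heatsink, module, retainer, shield}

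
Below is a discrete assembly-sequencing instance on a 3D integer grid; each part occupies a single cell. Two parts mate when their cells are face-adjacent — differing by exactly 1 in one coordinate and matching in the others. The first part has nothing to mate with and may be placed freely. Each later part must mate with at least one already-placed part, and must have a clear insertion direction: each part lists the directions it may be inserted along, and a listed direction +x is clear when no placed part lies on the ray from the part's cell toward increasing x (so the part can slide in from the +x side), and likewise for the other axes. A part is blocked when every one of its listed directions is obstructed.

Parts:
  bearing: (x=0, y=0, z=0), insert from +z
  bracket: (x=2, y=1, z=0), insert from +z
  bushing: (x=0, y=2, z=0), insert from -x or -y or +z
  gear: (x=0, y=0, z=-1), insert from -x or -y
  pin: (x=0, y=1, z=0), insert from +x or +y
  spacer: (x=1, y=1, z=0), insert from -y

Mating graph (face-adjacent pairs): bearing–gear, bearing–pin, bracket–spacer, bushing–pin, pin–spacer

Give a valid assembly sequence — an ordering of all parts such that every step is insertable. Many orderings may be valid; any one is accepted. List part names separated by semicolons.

1. bearing@(0, 0, 0) [+z clear] — {bearing}
2. gear@(0, 0, -1) [-x clear] — {bearing, gear}
3. pin@(0, 1, 0) [+x clear] — {bearing, gear, pin}
4. spacer@(1, 1, 0) [-y clear] — {bearing, gear, pin, spacer}
5. bracket@(2, 1, 0) [+z clear] — {bearing, bracket, gear, pin, spacer}
6. bushing@(0, 2, 0) [-x clear] — {bearing, bracket, bushing, gear, pin, spacer}

bearing; gear; pin; spacer; bracket; bushing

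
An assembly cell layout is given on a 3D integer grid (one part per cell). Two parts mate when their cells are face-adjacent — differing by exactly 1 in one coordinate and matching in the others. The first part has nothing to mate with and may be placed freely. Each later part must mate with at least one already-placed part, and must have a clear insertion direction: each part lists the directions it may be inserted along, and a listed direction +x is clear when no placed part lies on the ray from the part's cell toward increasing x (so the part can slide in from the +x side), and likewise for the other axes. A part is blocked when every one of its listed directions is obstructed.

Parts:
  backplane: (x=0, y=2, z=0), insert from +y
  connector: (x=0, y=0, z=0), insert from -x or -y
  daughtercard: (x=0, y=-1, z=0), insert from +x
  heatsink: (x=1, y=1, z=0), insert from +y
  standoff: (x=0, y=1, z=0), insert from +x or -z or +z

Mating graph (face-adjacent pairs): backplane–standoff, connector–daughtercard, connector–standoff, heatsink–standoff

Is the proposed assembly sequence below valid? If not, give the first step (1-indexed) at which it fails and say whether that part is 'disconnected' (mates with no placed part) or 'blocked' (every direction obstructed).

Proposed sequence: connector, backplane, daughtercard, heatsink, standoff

1. connector@(0, 0, 0) [-x clear] — {connector}
2. backplane@(0, 2, 0) — no placed neighbour ⇒ disconnected

Invalid at step 2 (disconnected)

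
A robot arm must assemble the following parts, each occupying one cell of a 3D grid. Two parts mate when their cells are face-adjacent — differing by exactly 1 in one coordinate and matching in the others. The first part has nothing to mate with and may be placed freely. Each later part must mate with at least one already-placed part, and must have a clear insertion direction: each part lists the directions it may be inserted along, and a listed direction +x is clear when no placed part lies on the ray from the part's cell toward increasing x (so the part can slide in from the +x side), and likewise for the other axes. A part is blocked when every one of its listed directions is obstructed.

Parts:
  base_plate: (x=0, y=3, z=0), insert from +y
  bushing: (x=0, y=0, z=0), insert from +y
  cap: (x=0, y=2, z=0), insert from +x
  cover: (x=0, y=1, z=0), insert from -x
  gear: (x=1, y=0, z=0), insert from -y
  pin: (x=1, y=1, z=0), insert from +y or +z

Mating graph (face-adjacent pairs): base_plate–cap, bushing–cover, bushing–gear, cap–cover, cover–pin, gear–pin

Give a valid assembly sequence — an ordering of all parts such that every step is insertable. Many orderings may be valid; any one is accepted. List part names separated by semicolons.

1. pin@(1, 1, 0) [+y clear] — {pin}
2. gear@(1, 0, 0) [-y clear] — {gear, pin}
3. bushing@(0, 0, 0) [+y clear] — {bushing, gear, pin}
4. cover@(0, 1, 0) [-x clear] — {bushing, cover, gear, pin}
5. cap@(0, 2, 0) [+x clear] — {bushing, cap, cover, gear, pin}
6. base_plate@(0, 3, 0) [+y clear] — {base_plate, bushing, cap, cover, gear, pin}

pin; gear; bushing; cover; cap; base_plate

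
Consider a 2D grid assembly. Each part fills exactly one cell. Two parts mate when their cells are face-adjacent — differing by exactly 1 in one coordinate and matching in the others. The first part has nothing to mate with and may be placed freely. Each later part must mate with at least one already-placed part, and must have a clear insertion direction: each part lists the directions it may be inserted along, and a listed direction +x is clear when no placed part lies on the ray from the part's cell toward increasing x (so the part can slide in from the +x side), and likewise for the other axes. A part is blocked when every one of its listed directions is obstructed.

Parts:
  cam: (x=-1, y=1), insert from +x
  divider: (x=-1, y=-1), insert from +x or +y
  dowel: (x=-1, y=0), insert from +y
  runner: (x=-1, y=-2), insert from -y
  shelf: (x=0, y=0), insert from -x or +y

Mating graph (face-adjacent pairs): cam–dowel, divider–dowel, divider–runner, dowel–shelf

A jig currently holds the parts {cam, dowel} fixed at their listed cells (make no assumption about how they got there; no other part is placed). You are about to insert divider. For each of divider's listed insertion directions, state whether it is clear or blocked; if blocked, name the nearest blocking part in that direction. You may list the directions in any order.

+x: clear; +y: blocked by dowel

+x: ray from divider(-1, -1) has no placed part ⇒ clear
+y: nearest on ray is dowel@(-1, 0) ⇒ blocked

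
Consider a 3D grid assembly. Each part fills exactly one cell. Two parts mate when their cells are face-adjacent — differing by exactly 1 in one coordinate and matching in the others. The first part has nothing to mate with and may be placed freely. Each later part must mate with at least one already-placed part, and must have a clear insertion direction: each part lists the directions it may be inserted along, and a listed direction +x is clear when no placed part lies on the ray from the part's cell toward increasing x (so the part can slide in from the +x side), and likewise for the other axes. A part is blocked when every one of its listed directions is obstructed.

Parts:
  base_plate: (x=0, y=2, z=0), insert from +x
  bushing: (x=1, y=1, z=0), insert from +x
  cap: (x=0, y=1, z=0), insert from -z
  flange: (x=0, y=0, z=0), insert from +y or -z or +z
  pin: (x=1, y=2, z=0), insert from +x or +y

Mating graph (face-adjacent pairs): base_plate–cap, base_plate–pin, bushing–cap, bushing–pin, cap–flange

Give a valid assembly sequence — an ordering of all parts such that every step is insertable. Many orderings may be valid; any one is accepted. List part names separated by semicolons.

1. base_plate@(0, 2, 0) [+x clear] — {base_plate}
2. cap@(0, 1, 0) [-z clear] — {base_plate, cap}
3. bushing@(1, 1, 0) [+x clear] — {base_plate, bushing, cap}
4. pin@(1, 2, 0) [+x clear] — {base_plate, bushing, cap, pin}
5. flange@(0, 0, 0) [-z clear] — {base_plate, bushing, cap, flange, pin}

base_plate; cap; bushing; pin; flange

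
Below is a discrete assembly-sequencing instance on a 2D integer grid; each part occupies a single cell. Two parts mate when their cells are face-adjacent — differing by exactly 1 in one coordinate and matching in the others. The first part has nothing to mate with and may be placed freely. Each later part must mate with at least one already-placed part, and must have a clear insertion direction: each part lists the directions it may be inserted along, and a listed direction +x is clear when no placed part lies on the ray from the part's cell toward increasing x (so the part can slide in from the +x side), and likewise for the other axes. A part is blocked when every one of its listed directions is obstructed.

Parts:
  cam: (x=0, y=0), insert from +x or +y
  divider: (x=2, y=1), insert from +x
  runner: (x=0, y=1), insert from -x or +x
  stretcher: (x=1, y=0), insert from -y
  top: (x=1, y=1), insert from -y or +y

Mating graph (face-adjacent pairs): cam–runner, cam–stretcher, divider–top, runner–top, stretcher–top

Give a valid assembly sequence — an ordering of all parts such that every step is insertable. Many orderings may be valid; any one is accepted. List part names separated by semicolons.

1. divider@(2, 1) [+x clear] — {divider}
2. top@(1, 1) [-y clear] — {divider, top}
3. runner@(0, 1) [-x clear] — {divider, runner, top}
4. cam@(0, 0) [+x clear] — {cam, divider, runner, top}
5. stretcher@(1, 0) [-y clear] — {cam, divider, runner, stretcher, top}

divider; top; runner; cam; stretcher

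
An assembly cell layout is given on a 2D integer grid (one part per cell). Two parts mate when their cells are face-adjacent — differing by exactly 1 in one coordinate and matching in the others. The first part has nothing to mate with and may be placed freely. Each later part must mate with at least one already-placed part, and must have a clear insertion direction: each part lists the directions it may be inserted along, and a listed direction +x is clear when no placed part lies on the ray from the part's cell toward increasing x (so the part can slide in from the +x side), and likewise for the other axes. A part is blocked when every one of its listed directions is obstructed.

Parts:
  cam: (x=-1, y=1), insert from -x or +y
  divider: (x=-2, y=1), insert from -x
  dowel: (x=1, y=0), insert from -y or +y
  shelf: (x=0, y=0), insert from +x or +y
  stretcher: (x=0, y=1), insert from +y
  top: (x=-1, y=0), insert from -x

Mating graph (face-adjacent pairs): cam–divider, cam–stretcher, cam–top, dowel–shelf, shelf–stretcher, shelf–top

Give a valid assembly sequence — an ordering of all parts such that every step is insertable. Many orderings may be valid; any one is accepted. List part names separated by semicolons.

1. shelf@(0, 0) [+x clear] — {shelf}
2. top@(-1, 0) [-x clear] — {shelf, top}
3. cam@(-1, 1) [-x clear] — {cam, shelf, top}
4. dowel@(1, 0) [-y clear] — {cam, dowel, shelf, top}
5. divider@(-2, 1) [-x clear] — {cam, divider, dowel, shelf, top}
6. stretcher@(0, 1) [+y clear] — {cam, divider, dowel, shelf, stretcher, top}

shelf; top; cam; dowel; divider; stretcher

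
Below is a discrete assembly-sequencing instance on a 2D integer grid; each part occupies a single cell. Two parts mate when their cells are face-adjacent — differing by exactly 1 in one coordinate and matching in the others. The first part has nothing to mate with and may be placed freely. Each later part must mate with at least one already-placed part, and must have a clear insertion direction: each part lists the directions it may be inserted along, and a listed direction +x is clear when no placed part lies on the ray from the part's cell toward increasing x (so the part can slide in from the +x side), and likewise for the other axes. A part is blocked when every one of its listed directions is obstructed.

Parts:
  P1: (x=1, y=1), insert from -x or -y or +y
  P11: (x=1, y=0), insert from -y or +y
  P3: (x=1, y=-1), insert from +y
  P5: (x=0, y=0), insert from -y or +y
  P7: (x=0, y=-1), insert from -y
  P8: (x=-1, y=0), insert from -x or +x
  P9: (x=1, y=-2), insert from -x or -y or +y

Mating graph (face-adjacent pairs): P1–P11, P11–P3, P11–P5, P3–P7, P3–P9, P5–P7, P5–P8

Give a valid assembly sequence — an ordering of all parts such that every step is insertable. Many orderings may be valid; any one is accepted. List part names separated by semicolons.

P7; P5; P8; P3; P11; P9; P1

1. P7@(0, -1) [-y clear] — {P7}
2. P5@(0, 0) [+y clear] — {P5, P7}
3. P8@(-1, 0) [-x clear] — {P5, P7, P8}
4. P3@(1, -1) [+y clear] — {P3, P5, P7, P8}
5. P11@(1, 0) [+y clear] — {P11, P3, P5, P7, P8}
6. P9@(1, -2) [-x clear] — {P11, P3, P5, P7, P8, P9}
7. P1@(1, 1) [-x clear] — {P1, P11, P3, P5, P7, P8, P9}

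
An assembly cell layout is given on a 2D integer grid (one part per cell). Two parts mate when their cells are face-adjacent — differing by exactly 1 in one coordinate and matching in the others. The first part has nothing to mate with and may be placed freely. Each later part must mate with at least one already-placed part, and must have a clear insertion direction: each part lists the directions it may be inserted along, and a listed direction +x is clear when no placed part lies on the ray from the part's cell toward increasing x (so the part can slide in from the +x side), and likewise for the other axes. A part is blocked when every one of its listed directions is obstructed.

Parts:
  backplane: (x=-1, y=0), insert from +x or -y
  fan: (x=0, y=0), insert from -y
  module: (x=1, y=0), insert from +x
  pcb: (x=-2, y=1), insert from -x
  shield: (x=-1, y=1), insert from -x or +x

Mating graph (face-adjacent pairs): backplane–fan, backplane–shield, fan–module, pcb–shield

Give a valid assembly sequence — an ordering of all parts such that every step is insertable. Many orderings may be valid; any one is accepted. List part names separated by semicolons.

1. shield@(-1, 1) [-x clear] — {shield}
2. backplane@(-1, 0) [+x clear] — {backplane, shield}
3. fan@(0, 0) [-y clear] — {backplane, fan, shield}
4. module@(1, 0) [+x clear] — {backplane, fan, module, shield}
5. pcb@(-2, 1) [-x clear] — {backplane, fan, module, pcb, shield}

shield; backplane; fan; module; pcb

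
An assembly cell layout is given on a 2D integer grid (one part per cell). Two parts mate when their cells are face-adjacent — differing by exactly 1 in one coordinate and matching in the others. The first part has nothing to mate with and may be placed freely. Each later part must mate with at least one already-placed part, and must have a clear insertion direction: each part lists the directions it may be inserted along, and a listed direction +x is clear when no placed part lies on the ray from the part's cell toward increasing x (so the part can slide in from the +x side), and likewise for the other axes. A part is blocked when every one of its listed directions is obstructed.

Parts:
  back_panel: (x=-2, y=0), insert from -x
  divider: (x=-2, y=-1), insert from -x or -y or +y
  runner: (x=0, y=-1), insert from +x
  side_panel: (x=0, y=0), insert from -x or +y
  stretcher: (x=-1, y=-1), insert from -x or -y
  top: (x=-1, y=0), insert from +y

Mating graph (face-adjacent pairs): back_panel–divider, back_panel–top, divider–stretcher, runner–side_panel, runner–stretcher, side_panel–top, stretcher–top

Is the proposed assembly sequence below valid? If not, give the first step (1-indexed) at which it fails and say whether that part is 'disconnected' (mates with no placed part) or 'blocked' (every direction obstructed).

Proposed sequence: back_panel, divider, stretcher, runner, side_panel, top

1. back_panel@(-2, 0) [-x clear] — {back_panel}
2. divider@(-2, -1) [-x clear] — {back_panel, divider}
3. stretcher@(-1, -1) [-y clear] — {back_panel, divider, stretcher}
4. runner@(0, -1) [+x clear] — {back_panel, divider, runner, stretcher}
5. side_panel@(0, 0) [+y clear] — {back_panel, divider, runner, side_panel, stretcher}
6. top@(-1, 0) [+y clear] — {back_panel, divider, runner, side_panel, stretcher, top}

Valid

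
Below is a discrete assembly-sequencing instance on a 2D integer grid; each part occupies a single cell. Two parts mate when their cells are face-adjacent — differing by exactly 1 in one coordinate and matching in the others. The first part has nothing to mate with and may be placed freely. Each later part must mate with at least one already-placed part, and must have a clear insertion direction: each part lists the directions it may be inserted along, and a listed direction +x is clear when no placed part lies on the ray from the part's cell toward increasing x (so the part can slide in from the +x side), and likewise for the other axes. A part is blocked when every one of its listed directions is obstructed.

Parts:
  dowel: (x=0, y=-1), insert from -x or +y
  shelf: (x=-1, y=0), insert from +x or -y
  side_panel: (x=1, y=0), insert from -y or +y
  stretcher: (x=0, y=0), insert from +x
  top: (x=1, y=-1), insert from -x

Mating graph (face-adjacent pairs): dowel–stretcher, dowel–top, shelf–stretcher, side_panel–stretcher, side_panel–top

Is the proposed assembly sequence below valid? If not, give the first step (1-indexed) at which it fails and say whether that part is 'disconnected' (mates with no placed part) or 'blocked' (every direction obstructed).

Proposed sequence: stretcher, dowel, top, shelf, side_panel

Invalid at step 3 (blocked)

1. stretcher@(0, 0) [+x clear] — {stretcher}
2. dowel@(0, -1) [-x clear] — {dowel, stretcher}
3. top@(1, -1) — -x all obstructed ⇒ blocked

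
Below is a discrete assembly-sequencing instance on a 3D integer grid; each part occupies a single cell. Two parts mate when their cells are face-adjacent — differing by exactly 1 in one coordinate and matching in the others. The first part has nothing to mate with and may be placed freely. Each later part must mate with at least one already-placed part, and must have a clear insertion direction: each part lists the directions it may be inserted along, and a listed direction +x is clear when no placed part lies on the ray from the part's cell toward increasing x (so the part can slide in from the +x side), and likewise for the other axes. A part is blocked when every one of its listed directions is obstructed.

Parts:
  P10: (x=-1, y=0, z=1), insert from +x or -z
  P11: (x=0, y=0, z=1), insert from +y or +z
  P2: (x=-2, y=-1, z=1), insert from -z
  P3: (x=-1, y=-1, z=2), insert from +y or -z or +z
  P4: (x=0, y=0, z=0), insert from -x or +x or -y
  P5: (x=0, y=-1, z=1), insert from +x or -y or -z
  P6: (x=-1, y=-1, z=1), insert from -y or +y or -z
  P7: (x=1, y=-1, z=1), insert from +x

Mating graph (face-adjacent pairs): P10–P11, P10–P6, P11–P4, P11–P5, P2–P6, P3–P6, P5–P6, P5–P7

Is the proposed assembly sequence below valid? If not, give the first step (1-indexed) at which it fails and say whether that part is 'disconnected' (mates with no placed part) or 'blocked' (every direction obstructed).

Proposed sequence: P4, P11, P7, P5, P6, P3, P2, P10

1. P4@(0, 0, 0) [-x clear] — {P4}
2. P11@(0, 0, 1) [+y clear] — {P11, P4}
3. P7@(1, -1, 1) — no placed neighbour ⇒ disconnected

Invalid at step 3 (disconnected)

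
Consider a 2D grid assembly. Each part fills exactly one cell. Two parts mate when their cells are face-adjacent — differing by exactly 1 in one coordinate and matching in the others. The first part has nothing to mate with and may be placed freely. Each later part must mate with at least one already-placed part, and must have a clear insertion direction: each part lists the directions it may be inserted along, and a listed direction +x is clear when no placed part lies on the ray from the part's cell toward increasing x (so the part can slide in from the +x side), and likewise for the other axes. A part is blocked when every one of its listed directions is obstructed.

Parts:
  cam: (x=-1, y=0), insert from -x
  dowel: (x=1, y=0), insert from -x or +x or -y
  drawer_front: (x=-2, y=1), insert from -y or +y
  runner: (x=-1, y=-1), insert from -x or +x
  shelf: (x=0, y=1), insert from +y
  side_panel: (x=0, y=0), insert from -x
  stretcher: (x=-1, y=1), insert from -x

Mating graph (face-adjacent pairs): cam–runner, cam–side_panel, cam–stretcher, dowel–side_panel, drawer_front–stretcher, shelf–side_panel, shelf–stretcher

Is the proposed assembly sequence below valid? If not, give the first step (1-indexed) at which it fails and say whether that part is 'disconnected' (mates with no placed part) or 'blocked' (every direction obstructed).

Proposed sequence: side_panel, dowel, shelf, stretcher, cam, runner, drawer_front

Valid

1. side_panel@(0, 0) [-x clear] — {side_panel}
2. dowel@(1, 0) [+x clear] — {dowel, side_panel}
3. shelf@(0, 1) [+y clear] — {dowel, shelf, side_panel}
4. stretcher@(-1, 1) [-x clear] — {dowel, shelf, side_panel, stretcher}
5. cam@(-1, 0) [-x clear] — {cam, dowel, shelf, side_panel, stretcher}
6. runner@(-1, -1) [-x clear] — {cam, dowel, runner, shelf, side_panel, stretcher}
7. drawer_front@(-2, 1) [-y clear] — {cam, dowel, drawer_front, runner, shelf, side_panel, stretcher}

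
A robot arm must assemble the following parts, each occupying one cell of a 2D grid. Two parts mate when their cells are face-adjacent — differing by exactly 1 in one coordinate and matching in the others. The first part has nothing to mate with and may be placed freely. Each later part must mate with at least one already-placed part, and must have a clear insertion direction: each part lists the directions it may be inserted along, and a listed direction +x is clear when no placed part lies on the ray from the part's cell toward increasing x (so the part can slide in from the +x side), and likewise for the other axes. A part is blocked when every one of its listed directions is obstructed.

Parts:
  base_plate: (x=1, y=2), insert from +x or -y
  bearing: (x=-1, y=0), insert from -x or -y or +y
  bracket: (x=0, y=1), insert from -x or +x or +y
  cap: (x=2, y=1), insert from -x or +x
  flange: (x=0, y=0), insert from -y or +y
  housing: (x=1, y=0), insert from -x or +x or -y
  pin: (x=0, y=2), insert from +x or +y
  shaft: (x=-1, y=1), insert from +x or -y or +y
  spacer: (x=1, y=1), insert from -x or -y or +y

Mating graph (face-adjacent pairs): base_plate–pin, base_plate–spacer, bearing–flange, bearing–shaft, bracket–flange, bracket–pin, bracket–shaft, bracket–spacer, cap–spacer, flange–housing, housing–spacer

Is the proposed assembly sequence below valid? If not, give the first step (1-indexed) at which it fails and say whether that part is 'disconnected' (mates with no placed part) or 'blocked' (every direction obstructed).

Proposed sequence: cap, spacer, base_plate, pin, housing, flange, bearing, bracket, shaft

1. cap@(2, 1) [-x clear] — {cap}
2. spacer@(1, 1) [-x clear] — {cap, spacer}
3. base_plate@(1, 2) [+x clear] — {base_plate, cap, spacer}
4. pin@(0, 2) [+y clear] — {base_plate, cap, pin, spacer}
5. housing@(1, 0) [-x clear] — {base_plate, cap, housing, pin, spacer}
6. flange@(0, 0) [-y clear] — {base_plate, cap, flange, housing, pin, spacer}
7. bearing@(-1, 0) [-x clear] — {base_plate, bearing, cap, flange, housing, pin, spacer}
8. bracket@(0, 1) [-x clear] — {base_plate, bearing, bracket, cap, flange, housing, pin, spacer}
9. shaft@(-1, 1) [+y clear] — {base_plate, bearing, bracket, cap, flange, housing, pin, shaft, spacer}

Valid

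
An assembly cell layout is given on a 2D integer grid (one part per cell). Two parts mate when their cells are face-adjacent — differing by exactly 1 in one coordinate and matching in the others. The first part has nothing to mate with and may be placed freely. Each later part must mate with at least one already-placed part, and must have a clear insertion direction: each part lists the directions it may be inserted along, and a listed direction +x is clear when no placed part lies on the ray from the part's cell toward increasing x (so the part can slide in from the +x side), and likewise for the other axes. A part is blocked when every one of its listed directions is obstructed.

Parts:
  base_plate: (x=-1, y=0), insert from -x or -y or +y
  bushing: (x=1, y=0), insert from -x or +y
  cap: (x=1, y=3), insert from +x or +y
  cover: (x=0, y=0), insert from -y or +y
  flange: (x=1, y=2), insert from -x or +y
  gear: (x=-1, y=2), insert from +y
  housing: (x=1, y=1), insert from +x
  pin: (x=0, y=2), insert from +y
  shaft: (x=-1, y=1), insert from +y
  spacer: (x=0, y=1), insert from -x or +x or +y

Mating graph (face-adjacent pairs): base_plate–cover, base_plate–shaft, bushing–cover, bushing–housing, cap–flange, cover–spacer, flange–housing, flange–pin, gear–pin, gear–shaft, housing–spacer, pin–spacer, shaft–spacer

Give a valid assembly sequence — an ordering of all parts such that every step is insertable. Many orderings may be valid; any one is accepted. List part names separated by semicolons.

shaft; spacer; pin; flange; cap; housing; bushing; base_plate; gear; cover

1. shaft@(-1, 1) [+y clear] — {shaft}
2. spacer@(0, 1) [+x clear] — {shaft, spacer}
3. pin@(0, 2) [+y clear] — {pin, shaft, spacer}
4. flange@(1, 2) [+y clear] — {flange, pin, shaft, spacer}
5. cap@(1, 3) [+x clear] — {cap, flange, pin, shaft, spacer}
6. housing@(1, 1) [+x clear] — {cap, flange, housing, pin, shaft, spacer}
7. bushing@(1, 0) [-x clear] — {bushing, cap, flange, housing, pin, shaft, spacer}
8. base_plate@(-1, 0) [-x clear] — {base_plate, bushing, cap, flange, housing, pin, shaft, spacer}
9. gear@(-1, 2) [+y clear] — {base_plate, bushing, cap, flange, gear, housing, pin, shaft, spacer}
10. cover@(0, 0) [-y clear] — {base_plate, bushing, cap, cover, flange, gear, housing, pin, shaft, spacer}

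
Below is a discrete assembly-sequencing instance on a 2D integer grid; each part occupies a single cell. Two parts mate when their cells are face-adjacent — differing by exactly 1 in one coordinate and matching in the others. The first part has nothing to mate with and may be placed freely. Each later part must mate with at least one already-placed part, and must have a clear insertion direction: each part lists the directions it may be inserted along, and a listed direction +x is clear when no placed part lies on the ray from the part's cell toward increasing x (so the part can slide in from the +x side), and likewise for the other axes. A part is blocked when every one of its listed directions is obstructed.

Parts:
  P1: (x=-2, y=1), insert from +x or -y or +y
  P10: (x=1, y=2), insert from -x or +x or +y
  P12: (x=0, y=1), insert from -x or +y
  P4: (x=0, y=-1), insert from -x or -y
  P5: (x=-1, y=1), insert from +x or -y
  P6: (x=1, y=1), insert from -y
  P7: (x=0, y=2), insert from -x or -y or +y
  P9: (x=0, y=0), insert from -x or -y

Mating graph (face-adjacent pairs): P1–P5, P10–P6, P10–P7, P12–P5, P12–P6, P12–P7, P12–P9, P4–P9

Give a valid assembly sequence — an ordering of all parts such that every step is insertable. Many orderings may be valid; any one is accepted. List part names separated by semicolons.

P9; P12; P5; P1; P7; P10; P4; P6

1. P9@(0, 0) [-x clear] — {P9}
2. P12@(0, 1) [-x clear] — {P12, P9}
3. P5@(-1, 1) [-y clear] — {P12, P5, P9}
4. P1@(-2, 1) [-y clear] — {P1, P12, P5, P9}
5. P7@(0, 2) [-x clear] — {P1, P12, P5, P7, P9}
6. P10@(1, 2) [+x clear] — {P1, P10, P12, P5, P7, P9}
7. P4@(0, -1) [-x clear] — {P1, P10, P12, P4, P5, P7, P9}
8. P6@(1, 1) [-y clear] — {P1, P10, P12, P4, P5, P6, P7, P9}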